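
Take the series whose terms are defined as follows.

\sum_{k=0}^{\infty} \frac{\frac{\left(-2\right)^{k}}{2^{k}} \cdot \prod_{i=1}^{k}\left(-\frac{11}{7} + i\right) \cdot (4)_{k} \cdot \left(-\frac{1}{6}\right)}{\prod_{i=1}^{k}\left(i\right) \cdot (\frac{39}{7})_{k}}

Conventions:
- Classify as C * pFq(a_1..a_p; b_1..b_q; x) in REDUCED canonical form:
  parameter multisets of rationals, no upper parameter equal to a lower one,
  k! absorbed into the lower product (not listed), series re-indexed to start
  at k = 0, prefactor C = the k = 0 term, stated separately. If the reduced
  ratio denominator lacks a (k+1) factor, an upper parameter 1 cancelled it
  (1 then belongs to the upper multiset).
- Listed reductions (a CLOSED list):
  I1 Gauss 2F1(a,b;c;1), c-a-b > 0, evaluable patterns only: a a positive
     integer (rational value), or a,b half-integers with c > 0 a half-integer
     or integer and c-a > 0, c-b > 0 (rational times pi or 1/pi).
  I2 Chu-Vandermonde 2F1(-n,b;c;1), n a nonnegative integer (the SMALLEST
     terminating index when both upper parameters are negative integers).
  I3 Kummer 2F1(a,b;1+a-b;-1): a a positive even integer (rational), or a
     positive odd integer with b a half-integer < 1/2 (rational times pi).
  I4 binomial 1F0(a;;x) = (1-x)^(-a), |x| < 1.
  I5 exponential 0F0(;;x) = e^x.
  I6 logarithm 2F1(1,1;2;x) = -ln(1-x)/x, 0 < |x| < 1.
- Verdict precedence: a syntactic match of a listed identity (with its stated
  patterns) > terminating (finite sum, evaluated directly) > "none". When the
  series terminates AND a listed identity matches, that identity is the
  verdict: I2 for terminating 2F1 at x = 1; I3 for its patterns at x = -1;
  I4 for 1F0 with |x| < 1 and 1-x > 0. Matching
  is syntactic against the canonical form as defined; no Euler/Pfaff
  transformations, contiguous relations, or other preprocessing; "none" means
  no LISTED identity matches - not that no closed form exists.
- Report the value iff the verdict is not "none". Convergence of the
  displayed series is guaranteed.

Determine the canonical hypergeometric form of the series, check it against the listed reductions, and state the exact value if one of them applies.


Reduced: x = -1, 2F1, upper = {-\frac{4}{7}, 4}, lower = {\frac{39}{7}}, C = -\frac{1}{6}. Verdict: this is Kummer's theorem (I3) (x = -1; c = \frac{39}{7} equals 1+a-b for upper {-\frac{4}{7}, 4}: listed pattern). Its exact value is -\frac{100}{441}.

Key step: t_0 = -\frac{1}{6} here, and the product of the first k integers (C = -1/6) is k!.
Adjacent-term ratio: r(k) = -1 * (k-\frac{4}{7}) (k+4) / [(k+\frac{39}{7}) (k+1)] - rational in k, leading ratio -1; with t_0 = -\frac{1}{6}, classification follows.


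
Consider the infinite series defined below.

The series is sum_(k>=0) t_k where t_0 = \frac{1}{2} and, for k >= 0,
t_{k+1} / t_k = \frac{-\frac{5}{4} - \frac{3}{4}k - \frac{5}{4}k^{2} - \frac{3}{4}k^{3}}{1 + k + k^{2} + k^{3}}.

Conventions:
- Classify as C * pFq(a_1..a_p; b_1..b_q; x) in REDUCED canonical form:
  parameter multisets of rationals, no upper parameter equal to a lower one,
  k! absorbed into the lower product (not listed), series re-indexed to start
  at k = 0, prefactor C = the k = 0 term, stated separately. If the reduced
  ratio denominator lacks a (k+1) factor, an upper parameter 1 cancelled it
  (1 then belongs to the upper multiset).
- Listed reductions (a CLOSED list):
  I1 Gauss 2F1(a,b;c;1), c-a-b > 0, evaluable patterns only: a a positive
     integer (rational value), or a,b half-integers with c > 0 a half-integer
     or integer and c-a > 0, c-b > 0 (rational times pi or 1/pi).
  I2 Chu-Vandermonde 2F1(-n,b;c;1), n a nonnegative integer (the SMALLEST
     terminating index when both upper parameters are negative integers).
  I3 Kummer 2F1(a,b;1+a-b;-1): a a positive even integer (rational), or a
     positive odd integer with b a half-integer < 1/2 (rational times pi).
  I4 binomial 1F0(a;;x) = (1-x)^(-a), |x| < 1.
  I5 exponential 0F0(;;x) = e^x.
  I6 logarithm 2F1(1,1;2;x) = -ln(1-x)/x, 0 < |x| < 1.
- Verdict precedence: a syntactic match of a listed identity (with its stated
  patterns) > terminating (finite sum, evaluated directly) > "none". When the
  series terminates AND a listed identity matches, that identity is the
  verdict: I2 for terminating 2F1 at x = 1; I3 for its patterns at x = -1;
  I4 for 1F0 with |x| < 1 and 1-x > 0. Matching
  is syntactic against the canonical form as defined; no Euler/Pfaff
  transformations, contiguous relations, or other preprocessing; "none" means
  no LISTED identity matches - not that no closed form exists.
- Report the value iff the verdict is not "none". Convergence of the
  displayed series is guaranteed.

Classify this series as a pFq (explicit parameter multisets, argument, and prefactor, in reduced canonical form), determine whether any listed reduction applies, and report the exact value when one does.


Prefactor \frac{1}{2}, argument -\frac{3}{4}: 1F0 with upper {\frac{5}{3}} over lower {-}. Verdict: binomial (I4) fires (the 1F0 binomial series: exponent -5/3, x = -\frac{3}{4}). Sum: \frac{1}{2} \cdot \left(\frac{7}{4}\right)^{-\frac{5}{3}}.

The tell: x = -\frac{3}{4} and factor the ratio over Q (C = 1/2): negated roots = parameters.
Step ratio: r(k) = -\frac{3}{4} * (k+\frac{5}{3}) / [(k+1)] - poly over poly, x = -\frac{3}{4} from leading terms; C = \frac{1}{2} at k = 0.


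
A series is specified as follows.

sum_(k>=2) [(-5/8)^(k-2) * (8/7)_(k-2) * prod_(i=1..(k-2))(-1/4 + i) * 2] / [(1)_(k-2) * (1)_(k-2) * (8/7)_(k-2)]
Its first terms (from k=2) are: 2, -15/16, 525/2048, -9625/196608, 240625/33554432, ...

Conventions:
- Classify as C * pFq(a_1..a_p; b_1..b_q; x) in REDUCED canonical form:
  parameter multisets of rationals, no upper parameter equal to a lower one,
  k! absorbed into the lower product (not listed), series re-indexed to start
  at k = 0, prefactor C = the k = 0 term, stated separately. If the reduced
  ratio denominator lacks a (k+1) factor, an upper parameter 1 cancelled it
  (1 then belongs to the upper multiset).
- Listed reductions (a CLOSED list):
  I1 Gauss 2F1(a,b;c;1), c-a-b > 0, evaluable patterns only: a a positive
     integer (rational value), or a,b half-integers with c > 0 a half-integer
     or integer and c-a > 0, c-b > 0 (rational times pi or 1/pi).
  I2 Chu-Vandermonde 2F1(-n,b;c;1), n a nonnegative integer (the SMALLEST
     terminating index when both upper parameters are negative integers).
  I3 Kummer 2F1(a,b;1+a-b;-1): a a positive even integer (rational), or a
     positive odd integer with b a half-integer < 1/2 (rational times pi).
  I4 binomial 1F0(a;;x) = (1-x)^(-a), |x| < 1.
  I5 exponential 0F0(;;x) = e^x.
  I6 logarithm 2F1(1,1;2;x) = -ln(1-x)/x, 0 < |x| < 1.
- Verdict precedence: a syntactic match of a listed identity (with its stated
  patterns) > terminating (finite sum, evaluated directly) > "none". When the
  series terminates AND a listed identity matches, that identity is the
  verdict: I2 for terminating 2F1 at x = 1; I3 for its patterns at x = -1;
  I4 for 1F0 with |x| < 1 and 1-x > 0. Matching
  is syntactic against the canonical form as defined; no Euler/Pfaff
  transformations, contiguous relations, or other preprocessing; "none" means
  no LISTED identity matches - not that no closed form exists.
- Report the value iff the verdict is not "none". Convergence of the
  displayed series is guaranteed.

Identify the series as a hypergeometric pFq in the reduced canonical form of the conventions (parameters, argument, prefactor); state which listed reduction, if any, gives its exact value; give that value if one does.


This is 2 * 1F1(3/4; 1; -5/8) in reduced canonical form. Verdict: none. A 1F1 with upper {3/4} fits none of I1-I6 at x = -5/8; the sum runs forever.

Structural cue: from the first term 2: the parameter 8/7 appears in both the upper and lower lists and cancels.
Step ratio: r(k) = (-5/8) * (k+3/4) / [(k+1) (k+1)] - rational in k. x = (-5/8); t_0 = 2; negate the roots.


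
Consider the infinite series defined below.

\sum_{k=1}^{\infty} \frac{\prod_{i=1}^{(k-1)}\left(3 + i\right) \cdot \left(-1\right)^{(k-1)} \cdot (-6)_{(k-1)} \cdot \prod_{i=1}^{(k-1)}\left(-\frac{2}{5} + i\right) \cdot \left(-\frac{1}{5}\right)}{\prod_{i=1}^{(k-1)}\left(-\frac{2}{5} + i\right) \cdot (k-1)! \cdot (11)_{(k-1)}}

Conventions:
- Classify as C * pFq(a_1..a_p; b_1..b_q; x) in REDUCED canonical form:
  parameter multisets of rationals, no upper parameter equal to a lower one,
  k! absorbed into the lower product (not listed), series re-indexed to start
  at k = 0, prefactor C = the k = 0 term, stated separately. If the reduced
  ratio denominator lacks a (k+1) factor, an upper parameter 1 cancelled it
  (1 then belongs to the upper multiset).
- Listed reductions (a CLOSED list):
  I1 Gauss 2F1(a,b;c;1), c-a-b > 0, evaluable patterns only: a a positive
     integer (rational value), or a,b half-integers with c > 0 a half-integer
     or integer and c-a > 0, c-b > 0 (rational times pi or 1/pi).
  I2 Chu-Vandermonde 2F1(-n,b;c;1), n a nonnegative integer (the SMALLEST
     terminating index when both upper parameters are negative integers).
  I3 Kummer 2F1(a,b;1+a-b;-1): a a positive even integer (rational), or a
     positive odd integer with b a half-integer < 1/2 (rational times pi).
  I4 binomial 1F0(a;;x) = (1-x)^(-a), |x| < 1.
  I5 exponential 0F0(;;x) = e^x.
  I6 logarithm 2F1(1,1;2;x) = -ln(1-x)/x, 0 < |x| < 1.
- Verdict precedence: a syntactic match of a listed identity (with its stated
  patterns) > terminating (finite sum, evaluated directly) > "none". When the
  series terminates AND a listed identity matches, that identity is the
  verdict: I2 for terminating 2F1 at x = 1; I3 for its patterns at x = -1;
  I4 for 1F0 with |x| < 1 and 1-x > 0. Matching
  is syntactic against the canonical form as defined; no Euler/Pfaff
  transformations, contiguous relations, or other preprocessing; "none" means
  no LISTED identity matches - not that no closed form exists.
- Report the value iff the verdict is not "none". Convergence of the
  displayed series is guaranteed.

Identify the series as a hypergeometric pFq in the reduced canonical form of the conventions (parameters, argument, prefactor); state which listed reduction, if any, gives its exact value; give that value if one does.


Prefactor -\frac{1}{5}, argument -1: 2F1 with upper {-6, 4} over lower {11}. Verdict at x = -1: the Kummer evaluation I3 matches (x = -1; c = 11 equals 1+a-b for upper {-6, 4}: listed pattern). Exact value: -\frac{3}{2}.

First insight: with t_0 = -\frac{1}{5}, the running product (prefactor -1/5) telescopes to a rising factorial.
Term ratio: r(k) = -1 * (k-6) (k+4) / [(k+11) (k+1)] - rational; roots negated = parameters, x = -1, C = -\frac{1}{5}.


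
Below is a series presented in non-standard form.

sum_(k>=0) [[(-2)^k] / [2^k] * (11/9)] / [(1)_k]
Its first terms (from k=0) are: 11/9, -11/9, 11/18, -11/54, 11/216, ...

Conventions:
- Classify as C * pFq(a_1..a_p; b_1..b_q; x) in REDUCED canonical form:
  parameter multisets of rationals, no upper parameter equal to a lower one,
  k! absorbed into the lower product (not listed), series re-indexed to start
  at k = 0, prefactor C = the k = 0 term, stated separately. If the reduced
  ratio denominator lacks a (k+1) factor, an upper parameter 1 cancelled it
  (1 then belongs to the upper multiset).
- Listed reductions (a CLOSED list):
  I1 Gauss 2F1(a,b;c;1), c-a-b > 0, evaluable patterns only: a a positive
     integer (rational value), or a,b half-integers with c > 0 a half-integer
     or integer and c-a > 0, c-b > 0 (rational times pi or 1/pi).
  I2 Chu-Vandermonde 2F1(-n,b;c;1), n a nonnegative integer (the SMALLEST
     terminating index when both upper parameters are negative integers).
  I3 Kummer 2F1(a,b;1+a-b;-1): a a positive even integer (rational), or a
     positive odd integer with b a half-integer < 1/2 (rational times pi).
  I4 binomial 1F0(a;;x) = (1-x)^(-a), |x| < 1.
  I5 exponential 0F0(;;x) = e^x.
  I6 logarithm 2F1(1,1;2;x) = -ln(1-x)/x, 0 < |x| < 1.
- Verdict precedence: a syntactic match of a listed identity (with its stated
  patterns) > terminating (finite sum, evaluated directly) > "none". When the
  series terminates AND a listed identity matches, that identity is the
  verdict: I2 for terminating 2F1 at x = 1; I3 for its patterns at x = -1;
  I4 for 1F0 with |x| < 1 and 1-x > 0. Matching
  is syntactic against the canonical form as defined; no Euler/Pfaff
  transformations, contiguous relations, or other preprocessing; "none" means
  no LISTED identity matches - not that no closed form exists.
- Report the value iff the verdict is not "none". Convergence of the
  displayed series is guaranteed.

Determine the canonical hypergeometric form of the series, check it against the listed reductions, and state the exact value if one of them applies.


This is 11/9 * 0F0(-; -; -1) in reduced canonical form. Verdict (x = -1): the exponential series (I5) applies (the 0F0 exponential series at x = -1). Hence: (11/9) * e^(-1).

Key step: with t_0 = 11/9, (1)_k (C = 11/9, x = -1) is k! itself.
Ratio: r(k) = (-1) * 1 / [(k+1)] - rational in k. x = (-1); t_0 = 11/9; negate the roots.


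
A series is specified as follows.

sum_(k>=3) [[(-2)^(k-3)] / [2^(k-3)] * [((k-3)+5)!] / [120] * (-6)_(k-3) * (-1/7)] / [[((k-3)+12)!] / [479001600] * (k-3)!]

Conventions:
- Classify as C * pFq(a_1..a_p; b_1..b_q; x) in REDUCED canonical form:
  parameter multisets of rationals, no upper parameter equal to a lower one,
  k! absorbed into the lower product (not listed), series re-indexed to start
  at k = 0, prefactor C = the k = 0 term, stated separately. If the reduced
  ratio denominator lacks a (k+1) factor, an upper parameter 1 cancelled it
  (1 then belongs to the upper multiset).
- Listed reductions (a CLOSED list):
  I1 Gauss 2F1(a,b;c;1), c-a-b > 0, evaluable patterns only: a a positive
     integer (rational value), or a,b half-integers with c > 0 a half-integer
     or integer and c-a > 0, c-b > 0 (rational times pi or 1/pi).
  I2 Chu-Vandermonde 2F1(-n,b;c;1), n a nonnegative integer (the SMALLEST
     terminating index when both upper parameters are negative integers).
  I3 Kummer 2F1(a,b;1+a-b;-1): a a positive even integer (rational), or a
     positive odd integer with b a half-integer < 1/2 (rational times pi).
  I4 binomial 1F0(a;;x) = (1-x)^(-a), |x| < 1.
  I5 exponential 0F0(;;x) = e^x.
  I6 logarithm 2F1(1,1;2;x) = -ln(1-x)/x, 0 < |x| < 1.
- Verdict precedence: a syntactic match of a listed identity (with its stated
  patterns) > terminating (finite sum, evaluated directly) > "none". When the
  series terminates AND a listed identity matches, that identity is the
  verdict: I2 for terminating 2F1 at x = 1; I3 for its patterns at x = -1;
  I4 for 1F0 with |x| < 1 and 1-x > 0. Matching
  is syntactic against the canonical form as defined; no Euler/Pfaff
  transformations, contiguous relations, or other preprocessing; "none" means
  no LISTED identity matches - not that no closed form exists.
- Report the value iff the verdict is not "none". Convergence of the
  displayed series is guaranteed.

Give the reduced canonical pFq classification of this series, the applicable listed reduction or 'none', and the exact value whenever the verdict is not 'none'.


Canonical form: C = -1/7 times 2F1 with upper {-6, 6}, lower {13}, x = -1. Verdict: the Kummer evaluation I3 fires (x = -1; c = 13 equals 1+a-b for upper {-6, 6}: listed pattern). Hence: -11/7.

First insight: with t_0 = -1/7, the two k-th powers (C = -1/7, x = -1) combine into one argument.
Consecutive-term ratio: r(k) = (-1) * (k-6) (k+6) / [(k+13) (k+1)] - poly over poly, x = (-1) from leading terms; C = -1/7 at k = 0.


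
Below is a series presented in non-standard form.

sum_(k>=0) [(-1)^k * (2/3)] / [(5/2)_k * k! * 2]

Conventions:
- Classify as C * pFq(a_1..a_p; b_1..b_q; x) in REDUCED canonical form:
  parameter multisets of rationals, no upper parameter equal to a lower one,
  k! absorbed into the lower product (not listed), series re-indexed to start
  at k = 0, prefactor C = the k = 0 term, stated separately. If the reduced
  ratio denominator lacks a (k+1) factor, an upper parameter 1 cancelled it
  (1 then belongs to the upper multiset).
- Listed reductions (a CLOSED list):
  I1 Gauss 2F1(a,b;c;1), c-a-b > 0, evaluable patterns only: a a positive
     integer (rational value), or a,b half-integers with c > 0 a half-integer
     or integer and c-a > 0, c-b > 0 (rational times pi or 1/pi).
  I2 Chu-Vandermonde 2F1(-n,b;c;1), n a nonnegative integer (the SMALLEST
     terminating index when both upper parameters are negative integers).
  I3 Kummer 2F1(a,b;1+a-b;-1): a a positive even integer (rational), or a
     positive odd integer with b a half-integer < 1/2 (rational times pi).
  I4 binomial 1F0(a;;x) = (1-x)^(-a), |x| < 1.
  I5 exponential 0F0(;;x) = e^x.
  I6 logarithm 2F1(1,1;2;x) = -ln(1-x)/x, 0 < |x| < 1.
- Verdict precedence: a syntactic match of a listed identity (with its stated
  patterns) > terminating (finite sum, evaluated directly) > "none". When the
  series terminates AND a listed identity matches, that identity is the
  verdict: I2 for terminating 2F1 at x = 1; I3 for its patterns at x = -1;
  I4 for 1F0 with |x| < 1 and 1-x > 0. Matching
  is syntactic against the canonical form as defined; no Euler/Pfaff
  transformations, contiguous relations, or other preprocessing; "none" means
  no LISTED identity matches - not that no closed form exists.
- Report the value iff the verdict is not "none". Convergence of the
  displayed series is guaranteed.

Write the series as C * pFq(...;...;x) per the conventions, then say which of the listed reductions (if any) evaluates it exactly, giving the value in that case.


First insight: from the first term 1/3: the constant factors (prefactor 1/3) combine into one prefactor.
Consecutive-term ratio: r(k) = (-1) * 1 / [(k+5/2) (k+1)] - rational; roots negated = parameters, x = (-1), C = 1/3.

Canonical form: C = 1/3 times 0F1 with upper {-}, lower {5/2}, x = -1. Verdict: none. Every listed pattern misses the 0F1 form at -1, upper {-}.


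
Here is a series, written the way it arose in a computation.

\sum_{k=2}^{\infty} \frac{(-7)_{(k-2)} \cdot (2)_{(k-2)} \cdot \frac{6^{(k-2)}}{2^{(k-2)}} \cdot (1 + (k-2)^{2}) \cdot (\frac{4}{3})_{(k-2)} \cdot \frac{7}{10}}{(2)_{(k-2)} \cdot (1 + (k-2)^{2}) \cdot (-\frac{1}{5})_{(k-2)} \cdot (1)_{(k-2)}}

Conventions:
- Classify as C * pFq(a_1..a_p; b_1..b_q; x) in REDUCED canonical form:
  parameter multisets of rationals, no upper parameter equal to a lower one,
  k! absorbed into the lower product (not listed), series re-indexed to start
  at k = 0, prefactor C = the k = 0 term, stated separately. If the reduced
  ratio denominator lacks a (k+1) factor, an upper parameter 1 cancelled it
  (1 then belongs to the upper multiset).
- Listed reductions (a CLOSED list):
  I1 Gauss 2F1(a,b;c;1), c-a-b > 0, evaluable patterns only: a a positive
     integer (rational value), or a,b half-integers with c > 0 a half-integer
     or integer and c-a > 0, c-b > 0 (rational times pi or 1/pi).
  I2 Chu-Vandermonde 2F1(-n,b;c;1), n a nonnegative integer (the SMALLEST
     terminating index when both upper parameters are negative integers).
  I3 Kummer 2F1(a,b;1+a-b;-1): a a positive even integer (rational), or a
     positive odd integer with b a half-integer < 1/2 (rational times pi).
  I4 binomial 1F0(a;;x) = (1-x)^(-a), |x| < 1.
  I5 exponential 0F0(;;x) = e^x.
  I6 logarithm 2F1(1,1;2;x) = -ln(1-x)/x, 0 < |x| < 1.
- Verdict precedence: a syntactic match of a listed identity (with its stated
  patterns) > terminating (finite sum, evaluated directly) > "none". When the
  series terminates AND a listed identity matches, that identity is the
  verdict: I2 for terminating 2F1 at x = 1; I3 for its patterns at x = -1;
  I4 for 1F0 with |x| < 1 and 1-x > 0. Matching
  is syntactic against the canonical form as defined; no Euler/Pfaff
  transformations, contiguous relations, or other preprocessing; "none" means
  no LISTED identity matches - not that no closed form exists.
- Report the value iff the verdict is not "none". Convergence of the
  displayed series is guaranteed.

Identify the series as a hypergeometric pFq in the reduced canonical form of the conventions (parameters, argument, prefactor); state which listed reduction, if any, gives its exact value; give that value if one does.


At argument 3: a 2F1 with upper {-7, \frac{4}{3}}, lower {-\frac{1}{5}}, scaled by C = \frac{7}{10}. Verdict: terminating - upper parameter -7 makes this a finite sum (last index 7), evaluated exactly. Hence: \frac{1054264883}{49590}.

Key observation: from the first term \frac{7}{10}: (1)_k (C = 7/10, x = 3) is k! itself.
Consecutive-term ratio: r(k) = 3 * (k-7) (k+\frac{4}{3}) / [(k-\frac{1}{5}) (k+1)] ; factor over Q: parameters, x = 3, and C = \frac{7}{10}.


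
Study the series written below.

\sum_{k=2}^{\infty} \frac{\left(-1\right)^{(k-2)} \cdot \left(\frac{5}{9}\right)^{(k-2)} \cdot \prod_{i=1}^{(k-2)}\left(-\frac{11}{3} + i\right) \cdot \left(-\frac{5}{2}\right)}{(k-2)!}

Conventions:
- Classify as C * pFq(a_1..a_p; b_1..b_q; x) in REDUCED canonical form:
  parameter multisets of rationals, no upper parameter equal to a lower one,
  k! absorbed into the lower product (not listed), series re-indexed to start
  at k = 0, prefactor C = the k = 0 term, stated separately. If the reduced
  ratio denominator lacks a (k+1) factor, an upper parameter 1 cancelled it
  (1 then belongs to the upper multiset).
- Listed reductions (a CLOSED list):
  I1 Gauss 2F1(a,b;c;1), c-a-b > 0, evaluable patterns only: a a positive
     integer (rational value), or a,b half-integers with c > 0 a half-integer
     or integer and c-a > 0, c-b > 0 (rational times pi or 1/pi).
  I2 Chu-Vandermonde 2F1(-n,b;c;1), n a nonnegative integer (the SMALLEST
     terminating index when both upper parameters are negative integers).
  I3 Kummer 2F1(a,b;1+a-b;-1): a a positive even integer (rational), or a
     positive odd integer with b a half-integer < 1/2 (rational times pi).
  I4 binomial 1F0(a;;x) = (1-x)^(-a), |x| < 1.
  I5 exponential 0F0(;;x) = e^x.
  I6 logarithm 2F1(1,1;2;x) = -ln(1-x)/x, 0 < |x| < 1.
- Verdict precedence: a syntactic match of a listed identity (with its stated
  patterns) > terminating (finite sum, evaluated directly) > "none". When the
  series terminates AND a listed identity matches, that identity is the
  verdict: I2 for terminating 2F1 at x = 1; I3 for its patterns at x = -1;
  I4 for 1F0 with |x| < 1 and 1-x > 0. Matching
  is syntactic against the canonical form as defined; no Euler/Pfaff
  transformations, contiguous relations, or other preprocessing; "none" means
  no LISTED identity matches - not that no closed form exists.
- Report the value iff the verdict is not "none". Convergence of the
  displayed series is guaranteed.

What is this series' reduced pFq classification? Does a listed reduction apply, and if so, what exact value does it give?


Reduced: x = -\frac{5}{9}, 1F0, upper = {-\frac{8}{3}}, lower = {-}, C = -\frac{5}{2}. Verdict: the binomial series (I4) fires (the 1F0 binomial series: exponent 8/3, x = -\frac{5}{9}). Exact value: \left(-\frac{5}{2}\right) \cdot \left(\frac{14}{9}\right)^{\frac{8}{3}}.

The tell: with t_0 = -\frac{5}{2}, the (-1)^k factor (prefactor -5/2) folds into the argument's sign.
Step ratio: r(k) = -\frac{5}{9} * (k-\frac{8}{3}) / [(k+1)] - rational in k. x = -\frac{5}{9}; t_0 = -\frac{5}{2}; negate the roots.


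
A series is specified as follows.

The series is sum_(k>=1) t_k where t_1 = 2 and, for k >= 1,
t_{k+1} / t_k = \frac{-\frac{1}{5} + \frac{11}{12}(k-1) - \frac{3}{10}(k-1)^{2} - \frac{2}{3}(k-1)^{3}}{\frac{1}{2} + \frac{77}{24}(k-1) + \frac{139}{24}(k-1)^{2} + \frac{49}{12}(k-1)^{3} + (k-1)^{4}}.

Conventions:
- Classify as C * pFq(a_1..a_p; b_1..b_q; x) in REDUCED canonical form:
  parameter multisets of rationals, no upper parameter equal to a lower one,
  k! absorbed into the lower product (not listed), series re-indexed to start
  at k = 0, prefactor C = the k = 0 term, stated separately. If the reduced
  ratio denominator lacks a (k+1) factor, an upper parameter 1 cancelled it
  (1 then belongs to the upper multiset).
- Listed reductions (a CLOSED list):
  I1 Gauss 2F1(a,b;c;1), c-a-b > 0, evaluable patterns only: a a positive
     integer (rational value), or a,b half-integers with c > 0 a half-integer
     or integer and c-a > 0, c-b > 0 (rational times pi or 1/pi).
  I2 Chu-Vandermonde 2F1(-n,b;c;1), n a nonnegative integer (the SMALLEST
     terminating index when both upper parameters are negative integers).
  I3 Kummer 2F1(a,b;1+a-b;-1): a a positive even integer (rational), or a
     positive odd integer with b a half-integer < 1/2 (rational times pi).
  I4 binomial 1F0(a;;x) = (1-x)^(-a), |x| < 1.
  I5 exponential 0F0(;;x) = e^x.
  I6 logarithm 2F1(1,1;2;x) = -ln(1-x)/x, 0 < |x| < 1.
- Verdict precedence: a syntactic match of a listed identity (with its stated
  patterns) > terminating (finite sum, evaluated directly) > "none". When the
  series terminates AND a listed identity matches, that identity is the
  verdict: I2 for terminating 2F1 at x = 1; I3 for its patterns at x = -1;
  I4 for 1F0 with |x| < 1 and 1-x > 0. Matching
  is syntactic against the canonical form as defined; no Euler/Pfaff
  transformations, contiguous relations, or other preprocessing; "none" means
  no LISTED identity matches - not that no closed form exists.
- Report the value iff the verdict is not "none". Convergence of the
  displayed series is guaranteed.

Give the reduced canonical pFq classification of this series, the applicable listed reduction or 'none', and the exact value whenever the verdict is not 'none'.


This is 2 * 2F2(-\frac{4}{5}, -\frac{1}{4}; \frac{1}{4}, \frac{4}{3}; -\frac{2}{3}) in reduced canonical form. Verdict: none. A 2F2 with upper {-\frac{4}{5}, -\frac{1}{4}} fits none of I1-I6 at x = -\frac{2}{3}; the sum runs forever.

The tell: x = -\frac{2}{3} and factor the ratio over Q (C = 2): negated roots = parameters.
Term ratio: r(k) = -\frac{2}{3} * (k-\frac{4}{5}) (k-\frac{1}{4}) / [(k+\frac{1}{4}) (k+\frac{4}{3}) (k+1)] - poly over poly, x = -\frac{2}{3} from leading terms; C = 2 at k = 0.


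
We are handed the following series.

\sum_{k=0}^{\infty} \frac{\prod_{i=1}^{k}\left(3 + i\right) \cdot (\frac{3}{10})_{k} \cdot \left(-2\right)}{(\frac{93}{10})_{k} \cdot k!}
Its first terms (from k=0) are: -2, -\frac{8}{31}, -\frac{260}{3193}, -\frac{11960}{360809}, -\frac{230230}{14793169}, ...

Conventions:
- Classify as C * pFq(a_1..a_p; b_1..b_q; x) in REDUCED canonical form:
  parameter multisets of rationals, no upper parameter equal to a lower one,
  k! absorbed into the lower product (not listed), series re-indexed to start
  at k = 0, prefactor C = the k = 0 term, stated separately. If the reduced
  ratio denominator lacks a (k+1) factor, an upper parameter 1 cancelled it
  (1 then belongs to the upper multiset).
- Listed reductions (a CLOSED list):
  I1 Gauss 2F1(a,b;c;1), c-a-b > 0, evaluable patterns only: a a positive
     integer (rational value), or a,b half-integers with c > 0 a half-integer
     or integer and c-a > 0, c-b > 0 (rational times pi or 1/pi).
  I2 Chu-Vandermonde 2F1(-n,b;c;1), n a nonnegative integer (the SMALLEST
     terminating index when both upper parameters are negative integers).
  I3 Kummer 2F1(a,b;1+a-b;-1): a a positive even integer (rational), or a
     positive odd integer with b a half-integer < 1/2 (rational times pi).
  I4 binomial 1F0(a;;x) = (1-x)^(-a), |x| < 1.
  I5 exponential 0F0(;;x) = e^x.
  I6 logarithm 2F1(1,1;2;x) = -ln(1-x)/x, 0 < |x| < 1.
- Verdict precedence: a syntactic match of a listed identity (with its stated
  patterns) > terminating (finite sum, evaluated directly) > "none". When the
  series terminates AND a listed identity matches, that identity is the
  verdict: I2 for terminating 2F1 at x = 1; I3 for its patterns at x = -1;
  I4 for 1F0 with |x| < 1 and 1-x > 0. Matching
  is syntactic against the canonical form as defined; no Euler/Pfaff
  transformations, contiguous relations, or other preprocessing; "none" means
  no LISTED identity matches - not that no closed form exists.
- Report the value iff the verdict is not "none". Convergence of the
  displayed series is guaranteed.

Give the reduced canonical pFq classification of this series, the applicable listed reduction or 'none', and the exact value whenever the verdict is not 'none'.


Classification (C = -2): 2F1 with upper {\frac{3}{10}, 4}, lower {\frac{93}{10}}, argument x = 1. Verdict (x = 1): Gauss's theorem (I1) applies (x = 1: the Gamma ratio telescopes since c-a-b = 5 > 0 and a = 4 in Z>0). Its exact value is -\frac{963381}{400000}.

Key observation: with t_0 = -2, the running product (C = -2) telescopes to a rising factorial.
Consecutive-term ratio: r(k) = 1 * (k+\frac{3}{10}) (k+4) / [(k+\frac{93}{10}) (k+1)] - rational in k, leading ratio 1; with t_0 = -2, classification follows.


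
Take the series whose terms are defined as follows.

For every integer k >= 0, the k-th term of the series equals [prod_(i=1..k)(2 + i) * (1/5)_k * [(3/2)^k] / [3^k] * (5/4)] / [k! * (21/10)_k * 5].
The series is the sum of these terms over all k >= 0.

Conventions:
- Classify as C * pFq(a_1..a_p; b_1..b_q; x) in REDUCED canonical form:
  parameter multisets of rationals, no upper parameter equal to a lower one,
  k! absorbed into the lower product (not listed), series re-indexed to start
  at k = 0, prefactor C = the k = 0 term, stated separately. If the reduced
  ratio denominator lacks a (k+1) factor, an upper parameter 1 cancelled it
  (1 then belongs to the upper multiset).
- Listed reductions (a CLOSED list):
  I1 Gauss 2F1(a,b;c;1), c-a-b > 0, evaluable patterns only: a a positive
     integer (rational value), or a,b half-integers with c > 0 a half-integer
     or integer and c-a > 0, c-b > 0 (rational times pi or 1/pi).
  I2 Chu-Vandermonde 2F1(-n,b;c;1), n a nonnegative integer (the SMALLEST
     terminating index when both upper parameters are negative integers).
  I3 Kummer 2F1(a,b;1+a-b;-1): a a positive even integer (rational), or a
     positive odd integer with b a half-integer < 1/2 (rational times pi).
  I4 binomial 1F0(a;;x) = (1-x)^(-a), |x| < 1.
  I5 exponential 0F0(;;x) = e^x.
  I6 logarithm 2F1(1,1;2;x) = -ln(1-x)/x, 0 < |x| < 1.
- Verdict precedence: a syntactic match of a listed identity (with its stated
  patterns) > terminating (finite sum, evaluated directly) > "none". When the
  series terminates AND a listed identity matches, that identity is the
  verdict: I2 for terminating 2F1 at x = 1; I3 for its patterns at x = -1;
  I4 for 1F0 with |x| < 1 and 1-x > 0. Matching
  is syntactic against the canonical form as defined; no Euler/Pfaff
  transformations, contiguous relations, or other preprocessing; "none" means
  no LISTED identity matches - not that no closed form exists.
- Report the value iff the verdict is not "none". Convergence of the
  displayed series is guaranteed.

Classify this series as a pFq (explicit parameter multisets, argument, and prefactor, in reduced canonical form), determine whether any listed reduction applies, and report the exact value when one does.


Structural cue: t_0 being 1/4, the two k-th powers (C = 1/4, x = 1/2) combine into one argument.
Adjacent-term ratio: r(k) = (1/2) * (k+1/5) (k+3) / [(k+21/10) (k+1)] - rational in k, leading ratio (1/2); with t_0 = 1/4, classification follows.

Reduced: x = 1/2, 2F1, upper = {1/5, 3}, lower = {21/10}, C = 1/4. Verdict: none. Every listed pattern misses the 2F1 form at 1/2, upper {1/5, 3}.


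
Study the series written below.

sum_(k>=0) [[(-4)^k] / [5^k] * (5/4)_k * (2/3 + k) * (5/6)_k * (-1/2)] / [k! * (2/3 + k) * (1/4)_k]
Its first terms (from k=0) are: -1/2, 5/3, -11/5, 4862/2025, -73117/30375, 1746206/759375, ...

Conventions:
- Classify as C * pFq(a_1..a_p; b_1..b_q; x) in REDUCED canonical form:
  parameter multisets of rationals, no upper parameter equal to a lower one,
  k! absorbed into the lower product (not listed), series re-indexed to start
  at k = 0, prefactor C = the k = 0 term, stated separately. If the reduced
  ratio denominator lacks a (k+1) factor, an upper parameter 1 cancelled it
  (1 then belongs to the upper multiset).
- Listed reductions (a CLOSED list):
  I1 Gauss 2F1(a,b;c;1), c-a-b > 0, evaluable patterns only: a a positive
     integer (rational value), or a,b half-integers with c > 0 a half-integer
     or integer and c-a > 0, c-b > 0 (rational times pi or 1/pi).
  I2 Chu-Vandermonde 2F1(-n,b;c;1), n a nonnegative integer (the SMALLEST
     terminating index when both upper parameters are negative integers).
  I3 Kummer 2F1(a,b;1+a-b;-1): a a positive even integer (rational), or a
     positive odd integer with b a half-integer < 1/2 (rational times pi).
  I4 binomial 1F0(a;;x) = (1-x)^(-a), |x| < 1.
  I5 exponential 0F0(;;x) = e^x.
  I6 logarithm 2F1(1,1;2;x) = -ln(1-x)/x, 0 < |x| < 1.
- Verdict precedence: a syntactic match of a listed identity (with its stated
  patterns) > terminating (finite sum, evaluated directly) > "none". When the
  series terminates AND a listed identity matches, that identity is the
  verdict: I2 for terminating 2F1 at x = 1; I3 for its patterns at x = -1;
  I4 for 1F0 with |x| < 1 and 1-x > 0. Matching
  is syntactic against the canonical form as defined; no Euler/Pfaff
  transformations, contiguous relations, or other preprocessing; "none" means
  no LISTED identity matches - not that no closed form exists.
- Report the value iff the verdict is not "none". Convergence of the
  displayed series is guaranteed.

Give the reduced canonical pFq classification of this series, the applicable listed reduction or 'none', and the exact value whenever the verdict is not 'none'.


Classification (C = -1/2): 2F1 with upper {5/6, 5/4}, lower {1/4}, argument x = -4/5. Verdict: none here - no I1-I6 shape fits x = -4/5 with lower {1/4}.

Key step: t_0 = -1/2 here, and the two geometric factors (C = -1/2, x = -4/5) combine into one argument.
Term ratio: r(k) = (-4/5) * (k+5/6) (k+5/4) / [(k+1/4) (k+1)] ; factor over Q: parameters, x = (-4/5), and C = -1/2.


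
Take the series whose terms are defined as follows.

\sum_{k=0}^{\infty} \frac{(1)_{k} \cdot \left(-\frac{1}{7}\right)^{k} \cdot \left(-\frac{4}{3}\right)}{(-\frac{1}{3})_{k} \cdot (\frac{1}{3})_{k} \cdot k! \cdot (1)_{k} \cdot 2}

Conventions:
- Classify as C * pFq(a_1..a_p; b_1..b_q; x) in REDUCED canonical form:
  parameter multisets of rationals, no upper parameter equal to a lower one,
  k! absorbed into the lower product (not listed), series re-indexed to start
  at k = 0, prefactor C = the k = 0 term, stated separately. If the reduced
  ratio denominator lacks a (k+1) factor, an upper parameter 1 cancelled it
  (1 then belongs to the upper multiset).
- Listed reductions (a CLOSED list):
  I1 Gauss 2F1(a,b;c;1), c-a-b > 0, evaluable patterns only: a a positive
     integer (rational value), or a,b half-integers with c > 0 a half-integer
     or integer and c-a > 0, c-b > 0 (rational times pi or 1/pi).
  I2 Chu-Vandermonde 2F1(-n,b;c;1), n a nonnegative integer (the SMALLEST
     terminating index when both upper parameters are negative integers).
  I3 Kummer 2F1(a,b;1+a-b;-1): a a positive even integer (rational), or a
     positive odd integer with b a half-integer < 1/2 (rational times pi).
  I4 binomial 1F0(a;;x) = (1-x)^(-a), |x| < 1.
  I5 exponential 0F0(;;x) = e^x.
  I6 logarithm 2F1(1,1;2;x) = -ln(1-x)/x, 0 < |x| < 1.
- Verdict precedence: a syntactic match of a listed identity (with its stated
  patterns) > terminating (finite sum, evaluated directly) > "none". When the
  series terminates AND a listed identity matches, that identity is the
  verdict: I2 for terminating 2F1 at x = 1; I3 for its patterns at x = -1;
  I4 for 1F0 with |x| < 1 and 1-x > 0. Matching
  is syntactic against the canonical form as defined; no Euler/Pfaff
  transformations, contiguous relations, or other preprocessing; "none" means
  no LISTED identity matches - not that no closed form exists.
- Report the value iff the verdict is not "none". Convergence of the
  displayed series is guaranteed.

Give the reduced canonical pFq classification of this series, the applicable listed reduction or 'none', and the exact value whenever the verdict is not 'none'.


The tell: with t_0 = -\frac{2}{3}, the denominator's factorial ratio (C = -2/3, x = -1/7) is a lower Pochhammer.
Ratio: r(k) = -\frac{1}{7} * 1 / [(k-\frac{1}{3}) (k+\frac{1}{3}) (k+1)] - rational in k. x = -\frac{1}{7}; t_0 = -\frac{2}{3}; negate the roots.

Classification (C = -\frac{2}{3}): 0F2 with upper {-}, lower {-\frac{1}{3}, \frac{1}{3}}, argument x = -\frac{1}{7}. Verdict: none - at argument -\frac{1}{7} the multisets {-} ; {-\frac{1}{3}, \frac{1}{3}} match no listed identity.


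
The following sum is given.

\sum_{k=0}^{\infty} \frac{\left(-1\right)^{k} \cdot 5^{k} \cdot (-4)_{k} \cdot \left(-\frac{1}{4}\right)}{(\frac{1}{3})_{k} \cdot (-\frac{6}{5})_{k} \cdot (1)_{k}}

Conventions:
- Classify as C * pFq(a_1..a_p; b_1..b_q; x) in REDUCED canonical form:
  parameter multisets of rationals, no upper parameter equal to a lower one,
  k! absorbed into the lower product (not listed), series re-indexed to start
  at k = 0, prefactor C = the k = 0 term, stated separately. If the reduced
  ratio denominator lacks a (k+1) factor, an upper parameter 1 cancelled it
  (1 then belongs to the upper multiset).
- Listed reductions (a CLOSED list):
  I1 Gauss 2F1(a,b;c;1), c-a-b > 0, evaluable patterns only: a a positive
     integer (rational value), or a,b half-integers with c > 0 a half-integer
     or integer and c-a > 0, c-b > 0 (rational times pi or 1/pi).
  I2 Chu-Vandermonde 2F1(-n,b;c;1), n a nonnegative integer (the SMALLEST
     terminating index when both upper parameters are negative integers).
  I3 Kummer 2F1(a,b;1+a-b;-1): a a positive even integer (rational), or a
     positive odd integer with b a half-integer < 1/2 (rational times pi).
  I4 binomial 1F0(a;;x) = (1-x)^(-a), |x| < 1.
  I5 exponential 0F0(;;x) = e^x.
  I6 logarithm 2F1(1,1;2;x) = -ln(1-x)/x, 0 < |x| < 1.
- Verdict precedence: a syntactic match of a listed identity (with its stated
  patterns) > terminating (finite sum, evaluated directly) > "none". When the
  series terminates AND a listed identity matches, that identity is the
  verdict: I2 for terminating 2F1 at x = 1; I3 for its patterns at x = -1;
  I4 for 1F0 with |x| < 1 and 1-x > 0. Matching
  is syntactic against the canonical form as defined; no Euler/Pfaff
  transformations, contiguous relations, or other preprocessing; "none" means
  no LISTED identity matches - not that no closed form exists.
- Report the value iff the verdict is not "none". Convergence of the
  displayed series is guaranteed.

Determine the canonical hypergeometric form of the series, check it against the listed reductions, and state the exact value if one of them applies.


x = -5 here; the reduced form reads 1F2, upper {-4}, lower {-\frac{6}{5}, \frac{1}{3}}, C = -\frac{1}{4}. Verdict: terminating. (-4)_k vanishes past k = 4, leaving a 5-term sum, computed directly. Its exact value is -\frac{1967423}{1792}.

The tell: t_0 = -\frac{1}{4} here, and the (-1)^k factor (prefactor -1/4) folds into the argument's sign.
Adjacent-term ratio: r(k) = -5 * (k-4) / [(k-\frac{6}{5}) (k+\frac{1}{3}) (k+1)] - rational in k, leading ratio -5; with t_0 = -\frac{1}{4}, classification follows.


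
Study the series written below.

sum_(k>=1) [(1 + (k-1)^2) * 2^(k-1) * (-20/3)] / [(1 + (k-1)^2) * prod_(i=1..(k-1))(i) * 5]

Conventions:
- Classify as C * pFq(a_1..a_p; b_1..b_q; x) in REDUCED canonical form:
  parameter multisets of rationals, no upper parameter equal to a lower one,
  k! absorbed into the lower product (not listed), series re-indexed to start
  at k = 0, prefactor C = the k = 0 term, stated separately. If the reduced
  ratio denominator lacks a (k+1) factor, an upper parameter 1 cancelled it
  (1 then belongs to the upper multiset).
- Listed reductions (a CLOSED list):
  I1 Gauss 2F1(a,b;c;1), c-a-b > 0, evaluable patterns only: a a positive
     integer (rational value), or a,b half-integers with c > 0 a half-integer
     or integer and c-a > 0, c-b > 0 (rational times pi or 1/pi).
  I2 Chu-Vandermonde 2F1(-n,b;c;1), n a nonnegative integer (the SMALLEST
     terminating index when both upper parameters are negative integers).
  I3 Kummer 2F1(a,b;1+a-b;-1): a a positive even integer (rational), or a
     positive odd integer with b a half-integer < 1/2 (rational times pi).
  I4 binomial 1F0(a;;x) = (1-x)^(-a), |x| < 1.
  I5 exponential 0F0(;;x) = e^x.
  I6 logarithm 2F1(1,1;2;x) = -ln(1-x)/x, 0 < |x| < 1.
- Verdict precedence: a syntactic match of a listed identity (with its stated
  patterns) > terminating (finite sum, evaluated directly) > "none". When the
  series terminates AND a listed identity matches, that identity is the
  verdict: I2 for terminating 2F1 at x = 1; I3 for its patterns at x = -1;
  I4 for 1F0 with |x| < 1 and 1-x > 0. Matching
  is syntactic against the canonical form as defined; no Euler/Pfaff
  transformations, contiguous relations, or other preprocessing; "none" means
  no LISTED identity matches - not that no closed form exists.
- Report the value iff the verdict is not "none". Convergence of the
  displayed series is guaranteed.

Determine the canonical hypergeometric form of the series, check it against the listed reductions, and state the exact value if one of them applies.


The series (x = 2) is 0F0: upper {-}, lower {-}, prefactor -4/3. Verdict: the exponential series (I5) fires (the 0F0 exponential series at x = 2). Exact value: (-4/3) * e^(2).

The tell: t_0 = -4/3 here, and striking the common factor k^2 + 1 reduces the term (C = -4/3).
Adjacent-term ratio: r(k) = 2 * 1 / [(k+1)] - poly over poly, x = 2 from leading terms; C = -4/3 at k = 0.
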